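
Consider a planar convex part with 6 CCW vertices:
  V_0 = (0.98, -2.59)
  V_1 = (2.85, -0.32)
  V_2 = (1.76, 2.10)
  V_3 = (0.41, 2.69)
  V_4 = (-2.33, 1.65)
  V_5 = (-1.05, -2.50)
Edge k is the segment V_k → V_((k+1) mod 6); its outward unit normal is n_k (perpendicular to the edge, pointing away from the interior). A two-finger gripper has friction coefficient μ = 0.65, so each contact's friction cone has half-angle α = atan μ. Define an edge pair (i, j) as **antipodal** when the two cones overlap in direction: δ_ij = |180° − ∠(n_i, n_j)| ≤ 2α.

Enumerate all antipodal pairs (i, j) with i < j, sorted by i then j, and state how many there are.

count = 7; pairs: (0,3), (0,4), (1,4), (1,5), (2,4), (2,5), (3,5)

α = atan 0.65 = 33.02°;  2α = 66.05°
n_0 = (+0.7718, -0.6358)
n_1 = (+0.9118, +0.4107)
n_2 = (+0.4005, +0.9163)
n_3 = (-0.3549, +0.9349)
n_4 = (-0.9556, -0.2947)
n_5 = (-0.0443, -0.9990)
  (0,1): δ = 116.27°  ·
  (0,2): δ = 74.13°  ·
  (0,3): δ = 29.73°  ✓
  (0,4): δ = 56.62°  ✓
  (0,5): δ = 126.94°  ·
  (1,2): δ = 137.85°  ·
  (1,3): δ = 93.46°  ·
  (1,4): δ = 7.11°  ✓
  (1,5): δ = 63.21°  ✓
  (2,3): δ = 135.61°  ·
  (2,4): δ = 49.25°  ✓
  (2,5): δ = 21.07°  ✓
  (3,4): δ = 93.64°  ·
  (3,5): δ = 23.32°  ✓
  (4,5): δ = 109.68°  ·
antipodal pairs: 7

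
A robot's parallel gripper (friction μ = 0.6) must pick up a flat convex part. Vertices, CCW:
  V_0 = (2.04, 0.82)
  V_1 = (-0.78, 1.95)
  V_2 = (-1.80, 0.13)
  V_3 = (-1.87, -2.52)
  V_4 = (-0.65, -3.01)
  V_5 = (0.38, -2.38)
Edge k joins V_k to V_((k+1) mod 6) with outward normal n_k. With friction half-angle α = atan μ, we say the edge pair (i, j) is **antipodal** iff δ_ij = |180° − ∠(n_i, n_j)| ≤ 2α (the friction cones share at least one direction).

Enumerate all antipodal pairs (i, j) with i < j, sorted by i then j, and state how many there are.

α = atan 0.6 = 30.96°;  2α = 61.93°
n_0 = (+0.3720, +0.9282)
n_1 = (-0.8723, +0.4889)
n_2 = (-0.9997, +0.0264)
n_3 = (-0.3727, -0.9280)
n_4 = (+0.5218, -0.8531)
n_5 = (+0.8877, -0.4605)
  (0,1): δ = 97.43°  ·
  (0,2): δ = 69.68°  ·
  (0,3): δ = 0.05°  ✓
  (0,4): δ = 53.29°  ✓
  (0,5): δ = 84.42°  ·
  (1,2): δ = 152.25°  ·
  (1,3): δ = 82.61°  ·
  (1,4): δ = 29.28°  ✓
  (1,5): δ = 1.85°  ✓
  (2,3): δ = 110.37°  ·
  (2,4): δ = 57.03°  ✓
  (2,5): δ = 25.90°  ✓
  (3,4): δ = 126.67°  ·
  (3,5): δ = 95.54°  ·
  (4,5): δ = 148.87°  ·
antipodal pairs: 6

count = 6; pairs: (0,3), (0,4), (1,4), (1,5), (2,4), (2,5)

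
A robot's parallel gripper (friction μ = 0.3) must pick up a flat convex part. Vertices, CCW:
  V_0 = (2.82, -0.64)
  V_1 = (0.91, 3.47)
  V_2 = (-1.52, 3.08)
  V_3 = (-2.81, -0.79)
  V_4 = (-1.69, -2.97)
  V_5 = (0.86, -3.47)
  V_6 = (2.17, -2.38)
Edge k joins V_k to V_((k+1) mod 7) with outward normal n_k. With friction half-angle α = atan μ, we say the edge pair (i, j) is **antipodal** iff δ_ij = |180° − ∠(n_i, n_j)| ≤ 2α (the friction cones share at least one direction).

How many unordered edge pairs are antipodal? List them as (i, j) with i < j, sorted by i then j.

count = 5; pairs: (0,3), (1,4), (1,5), (2,5), (2,6)

α = atan 0.3 = 16.70°;  2α = 33.40°
n_0 = (+0.9069, +0.4214)
n_1 = (-0.1585, +0.9874)
n_2 = (-0.9487, +0.3162)
n_3 = (-0.8895, -0.4570)
n_4 = (-0.1924, -0.9813)
n_5 = (+0.6396, -0.7687)
n_6 = (+0.9368, -0.3499)
  (0,1): δ = 105.81°  ·
  (0,2): δ = 43.36°  ·
  (0,3): δ = 2.27°  ✓
  (0,4): δ = 53.98°  ·
  (0,5): δ = 104.84°  ·
  (0,6): δ = 134.59°  ·
  (1,2): δ = 117.55°  ·
  (1,3): δ = 71.93°  ·
  (1,4): δ = 20.21°  ✓
  (1,5): δ = 30.64°  ✓
  (1,6): δ = 60.40°  ·
  (2,3): δ = 134.37°  ·
  (2,4): δ = 82.66°  ·
  (2,5): δ = 31.80°  ✓
  (2,6): δ = 2.05°  ✓
  (3,4): δ = 128.29°  ·
  (3,5): δ = 77.43°  ·
  (3,6): δ = 47.68°  ·
  (4,5): δ = 129.14°  ·
  (4,6): δ = 99.39°  ·
  (5,6): δ = 150.25°  ·
antipodal pairs: 5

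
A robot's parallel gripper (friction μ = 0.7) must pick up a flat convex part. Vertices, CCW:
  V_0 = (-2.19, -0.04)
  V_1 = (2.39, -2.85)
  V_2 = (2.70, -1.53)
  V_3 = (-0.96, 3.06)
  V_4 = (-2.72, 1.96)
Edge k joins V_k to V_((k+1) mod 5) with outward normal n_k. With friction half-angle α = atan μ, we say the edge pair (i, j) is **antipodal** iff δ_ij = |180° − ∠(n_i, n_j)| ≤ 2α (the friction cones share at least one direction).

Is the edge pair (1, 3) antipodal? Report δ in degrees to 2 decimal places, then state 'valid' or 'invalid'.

δ = 44.78°, valid

α = atan 0.7 = 34.99°;  2α = 69.98°
edge 1: e_1 = (+0.31, +1.32);  n_1 = (+0.9735, -0.2286)
edge 3: e_3 = (-1.76, -1.10);  n_3 = (-0.5300, +0.8480)
∠(n_1, n_3) = 135.22°
δ = |180° − 135.22°| = 44.78°
44.78° ≤ 2α = 69.98°  →  valid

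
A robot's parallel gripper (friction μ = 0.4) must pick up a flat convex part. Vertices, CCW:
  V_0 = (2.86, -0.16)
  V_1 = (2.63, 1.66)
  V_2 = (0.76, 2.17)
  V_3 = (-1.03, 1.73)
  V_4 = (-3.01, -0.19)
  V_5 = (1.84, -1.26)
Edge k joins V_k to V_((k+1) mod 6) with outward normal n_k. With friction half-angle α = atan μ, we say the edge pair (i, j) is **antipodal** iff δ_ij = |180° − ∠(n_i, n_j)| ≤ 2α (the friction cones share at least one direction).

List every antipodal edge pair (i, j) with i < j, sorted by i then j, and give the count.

count = 4; pairs: (1,4), (2,4), (2,5), (3,5)

α = atan 0.4 = 21.80°;  2α = 43.60°
n_0 = (+0.9921, +0.1254)
n_1 = (+0.2631, +0.9648)
n_2 = (-0.2387, +0.9711)
n_3 = (-0.6961, +0.7179)
n_4 = (-0.2154, -0.9765)
n_5 = (+0.7333, -0.6799)
  (0,1): δ = 112.46°  ·
  (0,2): δ = 83.39°  ·
  (0,3): δ = 53.08°  ·
  (0,4): δ = 70.36°  ·
  (0,5): δ = 129.96°  ·
  (1,2): δ = 150.93°  ·
  (1,3): δ = 120.63°  ·
  (1,4): δ = 2.81°  ✓
  (1,5): δ = 62.42°  ·
  (2,3): δ = 149.69°  ·
  (2,4): δ = 26.25°  ✓
  (2,5): δ = 33.35°  ✓
  (3,4): δ = 56.56°  ·
  (3,5): δ = 3.04°  ✓
  (4,5): δ = 120.40°  ·
antipodal pairs: 4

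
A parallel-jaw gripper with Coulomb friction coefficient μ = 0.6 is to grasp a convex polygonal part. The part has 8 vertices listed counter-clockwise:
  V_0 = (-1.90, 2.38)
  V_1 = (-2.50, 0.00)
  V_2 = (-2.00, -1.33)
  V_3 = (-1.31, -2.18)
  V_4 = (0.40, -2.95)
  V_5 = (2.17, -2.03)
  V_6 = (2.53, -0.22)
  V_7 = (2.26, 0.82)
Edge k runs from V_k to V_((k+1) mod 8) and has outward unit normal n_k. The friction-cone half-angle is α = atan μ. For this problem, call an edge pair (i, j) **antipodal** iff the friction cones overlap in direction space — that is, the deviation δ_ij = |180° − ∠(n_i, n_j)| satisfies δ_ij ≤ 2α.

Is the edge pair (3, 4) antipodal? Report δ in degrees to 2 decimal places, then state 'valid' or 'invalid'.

α = atan 0.6 = 30.96°;  2α = 61.93°
edge 3: e_3 = (+1.71, -0.77);  n_3 = (-0.4106, -0.9118)
edge 4: e_4 = (+1.77, +0.92);  n_4 = (+0.4612, -0.8873)
∠(n_3, n_4) = 51.71°
δ = |180° − 51.71°| = 128.29°
128.29° > 2α = 61.93°  →  invalid

δ = 128.29°, invalid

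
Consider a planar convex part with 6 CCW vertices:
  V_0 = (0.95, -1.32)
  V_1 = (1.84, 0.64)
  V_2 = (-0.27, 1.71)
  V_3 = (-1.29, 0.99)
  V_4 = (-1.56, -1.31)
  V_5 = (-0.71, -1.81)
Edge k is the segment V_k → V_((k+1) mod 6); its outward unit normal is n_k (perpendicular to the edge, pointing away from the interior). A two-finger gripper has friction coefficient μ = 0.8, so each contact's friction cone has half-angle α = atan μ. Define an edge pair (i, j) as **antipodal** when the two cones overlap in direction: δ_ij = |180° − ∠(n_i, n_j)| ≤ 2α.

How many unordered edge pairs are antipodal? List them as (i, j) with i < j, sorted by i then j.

count = 8; pairs: (0,2), (0,3), (1,3), (1,4), (1,5), (2,4), (2,5), (3,5)

α = atan 0.8 = 38.66°;  2α = 77.32°
n_0 = (+0.9105, -0.4135)
n_1 = (+0.4523, +0.8919)
n_2 = (-0.5767, +0.8170)
n_3 = (-0.9932, +0.1166)
n_4 = (-0.5070, -0.8619)
n_5 = (+0.2831, -0.9591)
  (0,1): δ = 92.47°  ·
  (0,2): δ = 30.36°  ✓
  (0,3): δ = 17.73°  ✓
  (0,4): δ = 83.96°  ·
  (0,5): δ = 130.87°  ·
  (1,2): δ = 117.89°  ·
  (1,3): δ = 69.81°  ✓
  (1,4): δ = 3.58°  ✓
  (1,5): δ = 43.34°  ✓
  (2,3): δ = 131.91°  ·
  (2,4): δ = 65.68°  ✓
  (2,5): δ = 18.77°  ✓
  (3,4): δ = 113.77°  ·
  (3,5): δ = 66.86°  ✓
  (4,5): δ = 133.09°  ·
antipodal pairs: 8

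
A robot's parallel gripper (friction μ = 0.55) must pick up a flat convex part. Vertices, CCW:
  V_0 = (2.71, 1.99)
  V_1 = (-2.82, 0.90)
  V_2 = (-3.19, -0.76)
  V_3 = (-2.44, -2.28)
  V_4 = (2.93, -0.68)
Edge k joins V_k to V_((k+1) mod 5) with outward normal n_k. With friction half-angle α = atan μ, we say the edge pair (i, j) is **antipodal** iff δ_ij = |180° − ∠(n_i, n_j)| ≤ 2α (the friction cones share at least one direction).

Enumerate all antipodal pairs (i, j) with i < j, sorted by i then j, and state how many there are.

count = 3; pairs: (0,3), (1,4), (2,4)

α = atan 0.55 = 28.81°;  2α = 57.62°
n_0 = (-0.1934, +0.9811)
n_1 = (-0.9760, +0.2176)
n_2 = (-0.8968, -0.4425)
n_3 = (+0.2855, -0.9584)
n_4 = (+0.9966, +0.0821)
  (0,1): δ = 113.72°  ·
  (0,2): δ = 74.89°  ·
  (0,3): δ = 5.44°  ✓
  (0,4): δ = 83.56°  ·
  (1,2): δ = 141.17°  ·
  (1,3): δ = 60.84°  ·
  (1,4): δ = 17.28°  ✓
  (2,3): δ = 99.67°  ·
  (2,4): δ = 21.55°  ✓
  (3,4): δ = 101.88°  ·
antipodal pairs: 3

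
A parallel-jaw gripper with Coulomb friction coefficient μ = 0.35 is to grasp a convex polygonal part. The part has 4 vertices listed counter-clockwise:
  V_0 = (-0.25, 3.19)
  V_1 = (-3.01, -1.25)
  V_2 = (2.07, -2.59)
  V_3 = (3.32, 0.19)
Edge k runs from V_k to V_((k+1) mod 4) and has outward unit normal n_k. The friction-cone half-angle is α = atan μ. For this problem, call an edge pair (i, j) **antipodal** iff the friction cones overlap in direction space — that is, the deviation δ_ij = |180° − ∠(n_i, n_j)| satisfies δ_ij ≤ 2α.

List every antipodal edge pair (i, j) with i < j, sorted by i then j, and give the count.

count = 2; pairs: (0,2), (1,3)

α = atan 0.35 = 19.29°;  2α = 38.58°
n_0 = (-0.8493, +0.5279)
n_1 = (-0.2551, -0.9669)
n_2 = (+0.9120, -0.4101)
n_3 = (+0.6433, +0.7656)
  (0,1): δ = 72.91°  ·
  (0,2): δ = 7.66°  ✓
  (0,3): δ = 81.82°  ·
  (1,2): δ = 99.43°  ·
  (1,3): δ = 25.26°  ✓
  (2,3): δ = 105.83°  ·
antipodal pairs: 2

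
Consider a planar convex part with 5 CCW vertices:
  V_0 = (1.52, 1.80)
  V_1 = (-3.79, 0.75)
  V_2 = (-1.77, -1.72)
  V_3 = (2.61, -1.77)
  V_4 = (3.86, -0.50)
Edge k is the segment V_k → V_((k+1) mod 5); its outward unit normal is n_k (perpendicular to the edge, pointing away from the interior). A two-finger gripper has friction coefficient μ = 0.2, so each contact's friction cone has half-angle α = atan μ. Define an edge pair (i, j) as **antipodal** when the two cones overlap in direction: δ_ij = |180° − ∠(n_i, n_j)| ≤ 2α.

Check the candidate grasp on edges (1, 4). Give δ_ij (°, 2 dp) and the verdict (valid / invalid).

α = atan 0.2 = 11.31°;  2α = 22.62°
edge 1: e_1 = (+2.02, -2.47);  n_1 = (-0.7741, -0.6331)
edge 4: e_4 = (-2.34, +2.30);  n_4 = (+0.7010, +0.7132)
∠(n_1, n_4) = 173.78°
δ = |180° − 173.78°| = 6.22°
6.22° ≤ 2α = 22.62°  →  valid

δ = 6.22°, valid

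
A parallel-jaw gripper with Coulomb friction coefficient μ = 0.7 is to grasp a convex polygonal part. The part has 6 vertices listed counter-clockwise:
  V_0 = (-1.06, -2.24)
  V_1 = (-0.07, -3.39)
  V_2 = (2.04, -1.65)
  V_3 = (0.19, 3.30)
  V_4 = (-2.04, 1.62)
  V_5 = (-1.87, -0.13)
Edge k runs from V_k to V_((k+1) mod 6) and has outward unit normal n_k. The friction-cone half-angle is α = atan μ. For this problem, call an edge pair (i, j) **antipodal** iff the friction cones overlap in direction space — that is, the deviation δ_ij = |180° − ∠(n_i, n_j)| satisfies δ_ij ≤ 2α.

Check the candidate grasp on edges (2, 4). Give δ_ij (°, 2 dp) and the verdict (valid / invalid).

α = atan 0.7 = 34.99°;  2α = 69.98°
edge 2: e_2 = (-1.85, +4.95);  n_2 = (+0.9367, +0.3501)
edge 4: e_4 = (+0.17, -1.75);  n_4 = (-0.9953, -0.0967)
∠(n_2, n_4) = 165.06°
δ = |180° − 165.06°| = 14.94°
14.94° ≤ 2α = 69.98°  →  valid

δ = 14.94°, valid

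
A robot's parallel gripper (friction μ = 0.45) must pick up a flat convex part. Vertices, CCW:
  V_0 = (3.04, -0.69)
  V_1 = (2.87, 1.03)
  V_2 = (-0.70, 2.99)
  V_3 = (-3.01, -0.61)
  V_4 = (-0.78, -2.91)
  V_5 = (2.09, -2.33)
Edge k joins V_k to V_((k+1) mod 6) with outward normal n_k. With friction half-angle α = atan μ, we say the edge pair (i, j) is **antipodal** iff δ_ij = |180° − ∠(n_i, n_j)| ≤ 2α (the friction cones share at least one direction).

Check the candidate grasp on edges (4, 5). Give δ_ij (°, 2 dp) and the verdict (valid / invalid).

α = atan 0.45 = 24.23°;  2α = 48.46°
edge 4: e_4 = (+2.87, +0.58);  n_4 = (+0.1981, -0.9802)
edge 5: e_5 = (+0.95, +1.64);  n_5 = (+0.8653, -0.5012)
∠(n_4, n_5) = 48.49°
δ = |180° − 48.49°| = 131.51°
131.51° > 2α = 48.46°  →  invalid

δ = 131.51°, invalid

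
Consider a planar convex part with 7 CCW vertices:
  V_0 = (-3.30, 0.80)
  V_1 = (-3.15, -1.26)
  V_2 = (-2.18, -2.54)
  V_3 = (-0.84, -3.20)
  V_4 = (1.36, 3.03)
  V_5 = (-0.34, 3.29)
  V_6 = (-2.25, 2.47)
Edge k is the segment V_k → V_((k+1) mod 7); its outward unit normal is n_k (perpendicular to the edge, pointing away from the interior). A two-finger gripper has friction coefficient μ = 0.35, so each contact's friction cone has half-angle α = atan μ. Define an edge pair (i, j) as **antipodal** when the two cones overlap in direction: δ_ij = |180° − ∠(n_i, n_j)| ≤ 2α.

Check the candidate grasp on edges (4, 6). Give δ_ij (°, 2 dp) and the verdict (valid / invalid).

α = atan 0.35 = 19.29°;  2α = 38.58°
edge 4: e_4 = (-1.70, +0.26);  n_4 = (+0.1512, +0.9885)
edge 6: e_6 = (-1.05, -1.67);  n_6 = (-0.8466, +0.5323)
∠(n_4, n_6) = 66.54°
δ = |180° − 66.54°| = 113.46°
113.46° > 2α = 38.58°  →  invalid

δ = 113.46°, invalid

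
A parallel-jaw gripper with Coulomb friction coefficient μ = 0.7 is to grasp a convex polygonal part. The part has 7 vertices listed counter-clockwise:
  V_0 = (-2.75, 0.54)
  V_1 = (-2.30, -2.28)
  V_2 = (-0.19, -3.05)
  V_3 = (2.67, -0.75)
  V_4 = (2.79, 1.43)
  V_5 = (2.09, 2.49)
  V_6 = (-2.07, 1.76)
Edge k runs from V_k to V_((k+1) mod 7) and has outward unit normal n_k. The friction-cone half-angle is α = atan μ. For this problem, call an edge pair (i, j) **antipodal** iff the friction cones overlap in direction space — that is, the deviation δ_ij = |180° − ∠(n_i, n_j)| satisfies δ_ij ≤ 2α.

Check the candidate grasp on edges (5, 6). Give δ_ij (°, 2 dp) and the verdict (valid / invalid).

α = atan 0.7 = 34.99°;  2α = 69.98°
edge 5: e_5 = (-4.16, -0.73);  n_5 = (-0.1728, +0.9849)
edge 6: e_6 = (-0.68, -1.22);  n_6 = (-0.8735, +0.4869)
∠(n_5, n_6) = 50.91°
δ = |180° − 50.91°| = 129.09°
129.09° > 2α = 69.98°  →  invalid

δ = 129.09°, invalid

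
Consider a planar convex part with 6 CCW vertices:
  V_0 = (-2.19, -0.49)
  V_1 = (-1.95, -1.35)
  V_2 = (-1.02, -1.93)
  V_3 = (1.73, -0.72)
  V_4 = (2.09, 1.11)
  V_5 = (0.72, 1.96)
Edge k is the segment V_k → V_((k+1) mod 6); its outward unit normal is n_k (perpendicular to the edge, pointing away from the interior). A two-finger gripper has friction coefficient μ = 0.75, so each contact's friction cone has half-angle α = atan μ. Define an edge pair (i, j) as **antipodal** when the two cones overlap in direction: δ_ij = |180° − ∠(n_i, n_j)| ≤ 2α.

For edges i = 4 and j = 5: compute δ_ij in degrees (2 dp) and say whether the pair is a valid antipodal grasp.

α = atan 0.75 = 36.87°;  2α = 73.74°
edge 4: e_4 = (-1.37, +0.85);  n_4 = (+0.5272, +0.8497)
edge 5: e_5 = (-2.91, -2.45);  n_5 = (-0.6441, +0.7650)
∠(n_4, n_5) = 71.91°
δ = |180° − 71.91°| = 108.09°
108.09° > 2α = 73.74°  →  invalid

δ = 108.09°, invalid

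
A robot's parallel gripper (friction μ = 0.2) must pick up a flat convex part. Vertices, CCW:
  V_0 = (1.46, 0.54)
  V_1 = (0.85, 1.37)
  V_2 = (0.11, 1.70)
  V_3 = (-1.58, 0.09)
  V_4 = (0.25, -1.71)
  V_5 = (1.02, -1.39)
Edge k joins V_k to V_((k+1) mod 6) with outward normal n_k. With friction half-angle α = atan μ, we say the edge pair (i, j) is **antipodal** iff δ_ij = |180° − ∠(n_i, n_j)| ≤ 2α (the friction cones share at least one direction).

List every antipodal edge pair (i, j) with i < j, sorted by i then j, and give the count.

α = atan 0.2 = 11.31°;  2α = 22.62°
n_0 = (+0.8058, +0.5922)
n_1 = (+0.4073, +0.9133)
n_2 = (-0.6898, +0.7240)
n_3 = (-0.7012, -0.7129)
n_4 = (+0.3838, -0.9234)
n_5 = (+0.9750, -0.2223)
  (0,1): δ = 150.35°  ·
  (0,2): δ = 82.70°  ·
  (0,3): δ = 9.16°  ✓
  (0,4): δ = 76.25°  ·
  (0,5): δ = 130.84°  ·
  (1,2): δ = 112.35°  ·
  (1,3): δ = 20.49°  ✓
  (1,4): δ = 46.60°  ·
  (1,5): δ = 101.19°  ·
  (2,3): δ = 88.14°  ·
  (2,4): δ = 21.04°  ✓
  (2,5): δ = 33.55°  ·
  (3,4): δ = 112.91°  ·
  (3,5): δ = 58.32°  ·
  (4,5): δ = 125.41°  ·
antipodal pairs: 3

count = 3; pairs: (0,3), (1,3), (2,4)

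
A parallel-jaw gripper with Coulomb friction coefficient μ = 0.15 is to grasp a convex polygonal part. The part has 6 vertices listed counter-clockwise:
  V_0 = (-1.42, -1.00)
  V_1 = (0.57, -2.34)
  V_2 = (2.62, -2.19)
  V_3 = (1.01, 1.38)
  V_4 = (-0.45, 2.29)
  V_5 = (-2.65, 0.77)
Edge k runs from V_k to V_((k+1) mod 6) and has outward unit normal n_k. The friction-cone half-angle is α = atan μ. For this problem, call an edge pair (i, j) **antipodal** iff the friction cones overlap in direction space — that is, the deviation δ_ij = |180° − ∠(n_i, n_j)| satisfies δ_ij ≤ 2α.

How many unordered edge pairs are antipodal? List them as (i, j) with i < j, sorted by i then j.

count = 2; pairs: (0,3), (2,5)

α = atan 0.15 = 8.53°;  2α = 17.06°
n_0 = (-0.5585, -0.8295)
n_1 = (+0.0730, -0.9973)
n_2 = (+0.9116, +0.4111)
n_3 = (+0.5290, +0.8487)
n_4 = (-0.5684, +0.8227)
n_5 = (-0.8212, -0.5707)
  (0,1): δ = 141.86°  ·
  (0,2): δ = 31.77°  ·
  (0,3): δ = 2.02°  ✓
  (0,4): δ = 68.60°  ·
  (0,5): δ = 158.75°  ·
  (1,2): δ = 69.91°  ·
  (1,3): δ = 36.12°  ·
  (1,4): δ = 30.46°  ·
  (1,5): δ = 120.61°  ·
  (2,3): δ = 146.21°  ·
  (2,4): δ = 79.63°  ·
  (2,5): δ = 10.52°  ✓
  (3,4): δ = 113.42°  ·
  (3,5): δ = 23.27°  ·
  (4,5): δ = 89.84°  ·
antipodal pairs: 2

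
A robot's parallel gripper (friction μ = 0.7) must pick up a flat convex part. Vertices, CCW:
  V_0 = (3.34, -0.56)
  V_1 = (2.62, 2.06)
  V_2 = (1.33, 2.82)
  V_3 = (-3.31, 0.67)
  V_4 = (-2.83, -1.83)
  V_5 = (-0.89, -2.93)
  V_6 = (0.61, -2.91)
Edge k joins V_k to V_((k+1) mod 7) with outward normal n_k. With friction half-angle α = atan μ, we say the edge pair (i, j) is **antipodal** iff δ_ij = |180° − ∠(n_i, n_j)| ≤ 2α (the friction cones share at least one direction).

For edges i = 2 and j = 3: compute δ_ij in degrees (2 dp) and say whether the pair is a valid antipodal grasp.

δ = 103.99°, invalid

α = atan 0.7 = 34.99°;  2α = 69.98°
edge 2: e_2 = (-4.64, -2.15);  n_2 = (-0.4204, +0.9073)
edge 3: e_3 = (+0.48, -2.50);  n_3 = (-0.9821, -0.1886)
∠(n_2, n_3) = 76.01°
δ = |180° − 76.01°| = 103.99°
103.99° > 2α = 69.98°  →  invalid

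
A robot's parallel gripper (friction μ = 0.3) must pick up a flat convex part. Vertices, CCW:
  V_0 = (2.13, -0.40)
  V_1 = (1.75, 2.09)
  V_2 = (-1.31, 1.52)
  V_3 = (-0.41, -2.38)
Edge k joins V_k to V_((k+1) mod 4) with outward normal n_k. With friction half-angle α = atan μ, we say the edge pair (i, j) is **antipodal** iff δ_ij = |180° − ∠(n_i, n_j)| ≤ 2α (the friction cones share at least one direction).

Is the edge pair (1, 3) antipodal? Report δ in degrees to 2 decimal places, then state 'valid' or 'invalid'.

δ = 27.39°, valid

α = atan 0.3 = 16.70°;  2α = 33.40°
edge 1: e_1 = (-3.06, -0.57);  n_1 = (-0.1831, +0.9831)
edge 3: e_3 = (+2.54, +1.98);  n_3 = (+0.6148, -0.7887)
∠(n_1, n_3) = 152.61°
δ = |180° − 152.61°| = 27.39°
27.39° ≤ 2α = 33.40°  →  valid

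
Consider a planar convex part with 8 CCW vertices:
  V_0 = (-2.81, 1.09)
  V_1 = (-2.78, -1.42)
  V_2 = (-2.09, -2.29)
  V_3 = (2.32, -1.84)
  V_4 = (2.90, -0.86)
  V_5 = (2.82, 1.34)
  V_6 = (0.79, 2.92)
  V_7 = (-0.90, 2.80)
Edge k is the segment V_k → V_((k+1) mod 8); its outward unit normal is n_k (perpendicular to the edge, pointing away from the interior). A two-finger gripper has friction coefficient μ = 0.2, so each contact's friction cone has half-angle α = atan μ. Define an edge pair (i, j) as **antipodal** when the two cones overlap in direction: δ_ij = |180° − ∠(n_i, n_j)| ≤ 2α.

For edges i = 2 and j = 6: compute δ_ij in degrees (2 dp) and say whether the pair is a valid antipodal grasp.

δ = 1.76°, valid

α = atan 0.2 = 11.31°;  2α = 22.62°
edge 2: e_2 = (+4.41, +0.45);  n_2 = (+0.1015, -0.9948)
edge 6: e_6 = (-1.69, -0.12);  n_6 = (-0.0708, +0.9975)
∠(n_2, n_6) = 178.24°
δ = |180° − 178.24°| = 1.76°
1.76° ≤ 2α = 22.62°  →  valid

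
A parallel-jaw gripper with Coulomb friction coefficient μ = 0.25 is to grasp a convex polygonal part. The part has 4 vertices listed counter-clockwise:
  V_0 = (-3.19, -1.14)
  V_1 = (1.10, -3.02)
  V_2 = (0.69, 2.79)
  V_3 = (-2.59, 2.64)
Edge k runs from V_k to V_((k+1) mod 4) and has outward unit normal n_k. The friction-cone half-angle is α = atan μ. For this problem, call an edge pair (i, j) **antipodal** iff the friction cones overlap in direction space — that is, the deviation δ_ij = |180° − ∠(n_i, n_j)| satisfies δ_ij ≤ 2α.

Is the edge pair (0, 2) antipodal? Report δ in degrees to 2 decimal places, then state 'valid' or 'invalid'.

α = atan 0.25 = 14.04°;  2α = 28.07°
edge 0: e_0 = (+4.29, -1.88);  n_0 = (-0.4014, -0.9159)
edge 2: e_2 = (-3.28, -0.15);  n_2 = (-0.0457, +0.9990)
∠(n_0, n_2) = 153.72°
δ = |180° − 153.72°| = 26.28°
26.28° ≤ 2α = 28.07°  →  valid

δ = 26.28°, valid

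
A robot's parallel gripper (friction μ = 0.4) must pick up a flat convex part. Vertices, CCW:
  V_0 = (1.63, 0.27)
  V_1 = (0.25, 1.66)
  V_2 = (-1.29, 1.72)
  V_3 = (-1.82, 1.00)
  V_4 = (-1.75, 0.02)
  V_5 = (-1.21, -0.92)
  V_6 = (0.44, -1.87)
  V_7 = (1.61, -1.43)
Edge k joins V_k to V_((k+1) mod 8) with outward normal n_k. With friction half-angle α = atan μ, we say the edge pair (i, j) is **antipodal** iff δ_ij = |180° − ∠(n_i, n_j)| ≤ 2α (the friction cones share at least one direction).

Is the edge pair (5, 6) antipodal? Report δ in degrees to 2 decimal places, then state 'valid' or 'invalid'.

α = atan 0.4 = 21.80°;  2α = 43.60°
edge 5: e_5 = (+1.65, -0.95);  n_5 = (-0.4990, -0.8666)
edge 6: e_6 = (+1.17, +0.44);  n_6 = (+0.3520, -0.9360)
∠(n_5, n_6) = 50.54°
δ = |180° − 50.54°| = 129.46°
129.46° > 2α = 43.60°  →  invalid

δ = 129.46°, invalid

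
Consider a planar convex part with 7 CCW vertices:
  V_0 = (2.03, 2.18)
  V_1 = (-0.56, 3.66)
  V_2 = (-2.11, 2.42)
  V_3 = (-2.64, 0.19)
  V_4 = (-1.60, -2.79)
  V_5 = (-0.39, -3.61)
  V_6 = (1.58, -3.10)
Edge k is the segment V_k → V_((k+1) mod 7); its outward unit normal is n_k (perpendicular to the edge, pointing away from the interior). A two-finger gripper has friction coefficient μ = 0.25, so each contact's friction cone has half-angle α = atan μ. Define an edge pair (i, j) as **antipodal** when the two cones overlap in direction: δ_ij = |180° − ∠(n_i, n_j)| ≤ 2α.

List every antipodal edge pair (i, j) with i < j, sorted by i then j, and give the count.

α = atan 0.25 = 14.04°;  2α = 28.07°
n_0 = (+0.4961, +0.8682)
n_1 = (-0.6247, +0.7809)
n_2 = (-0.9729, +0.2312)
n_3 = (-0.9442, -0.3295)
n_4 = (-0.5610, -0.8278)
n_5 = (+0.2506, -0.9681)
n_6 = (+0.9964, -0.0849)
  (0,1): δ = 111.60°  ·
  (0,2): δ = 73.62°  ·
  (0,3): δ = 41.02°  ·
  (0,4): δ = 4.38°  ✓
  (0,5): δ = 44.26°  ·
  (0,6): δ = 114.87°  ·
  (1,2): δ = 142.03°  ·
  (1,3): δ = 109.42°  ·
  (1,4): δ = 72.78°  ·
  (1,5): δ = 24.15°  ✓
  (1,6): δ = 46.47°  ·
  (2,3): δ = 147.39°  ·
  (2,4): δ = 110.76°  ·
  (2,5): δ = 62.12°  ·
  (2,6): δ = 8.50°  ✓
  (3,4): δ = 143.36°  ·
  (3,5): δ = 94.72°  ·
  (3,6): δ = 24.11°  ✓
  (4,5): δ = 131.36°  ·
  (4,6): δ = 60.75°  ·
  (5,6): δ = 109.39°  ·
antipodal pairs: 4

count = 4; pairs: (0,4), (1,5), (2,6), (3,6)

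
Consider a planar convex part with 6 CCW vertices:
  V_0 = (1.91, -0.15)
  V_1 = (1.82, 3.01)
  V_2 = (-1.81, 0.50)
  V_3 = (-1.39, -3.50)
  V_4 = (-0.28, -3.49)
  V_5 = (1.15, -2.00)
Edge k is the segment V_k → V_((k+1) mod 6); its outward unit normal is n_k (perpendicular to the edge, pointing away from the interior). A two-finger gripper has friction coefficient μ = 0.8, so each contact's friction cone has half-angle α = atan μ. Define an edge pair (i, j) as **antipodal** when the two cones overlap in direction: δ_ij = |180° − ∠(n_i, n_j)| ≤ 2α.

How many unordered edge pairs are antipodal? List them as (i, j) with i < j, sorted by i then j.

α = atan 0.8 = 38.66°;  2α = 77.32°
n_0 = (+0.9996, +0.0285)
n_1 = (-0.5687, +0.8225)
n_2 = (-0.9945, -0.1044)
n_3 = (+0.0090, -1.0000)
n_4 = (+0.7215, -0.6924)
n_5 = (+0.9250, -0.3800)
  (0,1): δ = 56.97°  ✓
  (0,2): δ = 4.36°  ✓
  (0,3): δ = 88.88°  ·
  (0,4): δ = 134.55°  ·
  (0,5): δ = 156.04°  ·
  (1,2): δ = 118.67°  ·
  (1,3): δ = 34.15°  ✓
  (1,4): δ = 11.51°  ✓
  (1,5): δ = 33.00°  ✓
  (2,3): δ = 95.48°  ·
  (2,4): δ = 49.82°  ✓
  (2,5): δ = 28.33°  ✓
  (3,4): δ = 134.34°  ·
  (3,5): δ = 112.85°  ·
  (4,5): δ = 158.51°  ·
antipodal pairs: 7

count = 7; pairs: (0,1), (0,2), (1,3), (1,4), (1,5), (2,4), (2,5)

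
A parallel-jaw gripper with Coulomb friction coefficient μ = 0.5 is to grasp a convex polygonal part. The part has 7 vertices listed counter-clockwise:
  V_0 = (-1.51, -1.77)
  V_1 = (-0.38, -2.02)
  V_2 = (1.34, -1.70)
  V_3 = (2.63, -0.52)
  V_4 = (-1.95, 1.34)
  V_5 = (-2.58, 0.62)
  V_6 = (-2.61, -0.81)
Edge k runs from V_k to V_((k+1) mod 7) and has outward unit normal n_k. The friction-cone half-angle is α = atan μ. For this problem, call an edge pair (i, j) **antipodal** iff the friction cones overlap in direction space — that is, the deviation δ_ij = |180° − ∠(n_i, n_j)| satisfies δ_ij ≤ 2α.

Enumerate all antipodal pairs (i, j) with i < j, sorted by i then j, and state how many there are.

count = 6; pairs: (0,3), (1,3), (1,4), (2,4), (2,5), (3,6)

α = atan 0.5 = 26.57°;  2α = 53.13°
n_0 = (-0.2160, -0.9764)
n_1 = (+0.1829, -0.9831)
n_2 = (+0.6749, -0.7379)
n_3 = (+0.3763, +0.9265)
n_4 = (-0.7526, +0.6585)
n_5 = (-0.9998, +0.0210)
n_6 = (-0.6575, -0.7534)
  (0,1): δ = 156.99°  ·
  (0,2): δ = 125.07°  ·
  (0,3): δ = 9.63°  ✓
  (0,4): δ = 61.29°  ·
  (0,5): δ = 101.27°  ·
  (0,6): δ = 151.36°  ·
  (1,2): δ = 148.09°  ·
  (1,3): δ = 32.64°  ✓
  (1,4): δ = 38.27°  ✓
  (1,5): δ = 78.26°  ·
  (1,6): δ = 128.35°  ·
  (2,3): δ = 64.55°  ·
  (2,4): δ = 6.36°  ✓
  (2,5): δ = 46.35°  ✓
  (2,6): δ = 96.44°  ·
  (3,4): δ = 109.08°  ·
  (3,5): δ = 69.10°  ·
  (3,6): δ = 19.01°  ✓
  (4,5): δ = 140.02°  ·
  (4,6): δ = 89.93°  ·
  (5,6): δ = 129.91°  ·
antipodal pairs: 6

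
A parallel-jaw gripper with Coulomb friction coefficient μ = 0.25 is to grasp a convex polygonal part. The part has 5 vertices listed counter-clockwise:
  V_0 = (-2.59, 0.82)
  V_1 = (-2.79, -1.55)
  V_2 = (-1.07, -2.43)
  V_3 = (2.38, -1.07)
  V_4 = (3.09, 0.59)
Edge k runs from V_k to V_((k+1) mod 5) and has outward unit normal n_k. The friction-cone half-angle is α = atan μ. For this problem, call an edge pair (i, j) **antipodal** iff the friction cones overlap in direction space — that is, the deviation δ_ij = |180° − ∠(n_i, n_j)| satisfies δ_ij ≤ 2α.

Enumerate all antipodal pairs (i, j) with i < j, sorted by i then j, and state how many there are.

count = 3; pairs: (0,3), (1,4), (2,4)

α = atan 0.25 = 14.04°;  2α = 28.07°
n_0 = (-0.9965, +0.0841)
n_1 = (-0.4555, -0.8902)
n_2 = (+0.3667, -0.9303)
n_3 = (+0.9194, -0.3933)
n_4 = (+0.0405, +0.9992)
  (0,1): δ = 112.27°  ·
  (0,2): δ = 63.66°  ·
  (0,3): δ = 18.33°  ✓
  (0,4): δ = 92.50°  ·
  (1,2): δ = 131.39°  ·
  (1,3): δ = 86.06°  ·
  (1,4): δ = 24.78°  ✓
  (2,3): δ = 134.67°  ·
  (2,4): δ = 23.83°  ✓
  (3,4): δ = 69.16°  ·
antipodal pairs: 3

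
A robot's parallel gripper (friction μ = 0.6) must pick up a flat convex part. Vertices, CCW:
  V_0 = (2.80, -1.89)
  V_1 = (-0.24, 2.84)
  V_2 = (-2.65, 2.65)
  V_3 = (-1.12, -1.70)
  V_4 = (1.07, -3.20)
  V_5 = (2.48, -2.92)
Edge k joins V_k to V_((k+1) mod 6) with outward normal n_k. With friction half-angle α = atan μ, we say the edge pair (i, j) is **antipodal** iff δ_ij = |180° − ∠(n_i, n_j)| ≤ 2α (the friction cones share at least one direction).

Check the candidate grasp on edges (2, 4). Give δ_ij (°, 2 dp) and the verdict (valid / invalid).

α = atan 0.6 = 30.96°;  2α = 61.93°
edge 2: e_2 = (+1.53, -4.35);  n_2 = (-0.9434, -0.3318)
edge 4: e_4 = (+1.41, +0.28);  n_4 = (+0.1948, -0.9808)
∠(n_2, n_4) = 81.85°
δ = |180° − 81.85°| = 98.15°
98.15° > 2α = 61.93°  →  invalid

δ = 98.15°, invalid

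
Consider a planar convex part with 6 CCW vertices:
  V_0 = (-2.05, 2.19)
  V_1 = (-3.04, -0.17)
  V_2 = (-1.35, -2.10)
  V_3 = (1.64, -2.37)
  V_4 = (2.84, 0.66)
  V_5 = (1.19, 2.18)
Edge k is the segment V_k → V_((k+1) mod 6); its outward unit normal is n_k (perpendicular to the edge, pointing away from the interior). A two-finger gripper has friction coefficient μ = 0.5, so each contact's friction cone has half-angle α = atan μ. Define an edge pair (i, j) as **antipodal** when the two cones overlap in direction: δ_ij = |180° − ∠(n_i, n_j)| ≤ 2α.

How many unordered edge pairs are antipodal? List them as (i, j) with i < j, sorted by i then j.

count = 5; pairs: (0,3), (1,4), (1,5), (2,4), (2,5)

α = atan 0.5 = 26.57°;  2α = 53.13°
n_0 = (-0.9221, +0.3868)
n_1 = (-0.7523, -0.6588)
n_2 = (-0.0899, -0.9959)
n_3 = (+0.9297, -0.3682)
n_4 = (+0.6775, +0.7355)
n_5 = (+0.0031, +1.0000)
  (0,1): δ = 116.04°  ·
  (0,2): δ = 72.40°  ·
  (0,3): δ = 1.15°  ✓
  (0,4): δ = 70.11°  ·
  (0,5): δ = 112.58°  ·
  (1,2): δ = 136.37°  ·
  (1,3): δ = 62.81°  ·
  (1,4): δ = 6.14°  ✓
  (1,5): δ = 48.62°  ✓
  (2,3): δ = 106.45°  ·
  (2,4): δ = 37.49°  ✓
  (2,5): δ = 4.98°  ✓
  (3,4): δ = 111.05°  ·
  (3,5): δ = 68.57°  ·
  (4,5): δ = 137.53°  ·
antipodal pairs: 5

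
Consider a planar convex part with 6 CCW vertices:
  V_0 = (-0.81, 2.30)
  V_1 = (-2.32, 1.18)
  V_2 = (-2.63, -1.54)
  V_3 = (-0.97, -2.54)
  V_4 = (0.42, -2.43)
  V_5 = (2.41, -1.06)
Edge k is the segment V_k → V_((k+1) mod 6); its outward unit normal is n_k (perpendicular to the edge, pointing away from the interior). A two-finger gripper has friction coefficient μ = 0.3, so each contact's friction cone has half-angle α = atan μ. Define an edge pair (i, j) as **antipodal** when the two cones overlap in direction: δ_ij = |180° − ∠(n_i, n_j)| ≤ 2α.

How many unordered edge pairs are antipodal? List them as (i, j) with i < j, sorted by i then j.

α = atan 0.3 = 16.70°;  2α = 33.40°
n_0 = (-0.5957, +0.8032)
n_1 = (-0.9936, +0.1132)
n_2 = (-0.5160, -0.8566)
n_3 = (+0.0789, -0.9969)
n_4 = (+0.5671, -0.8237)
n_5 = (+0.7220, +0.6919)
  (0,1): δ = 133.07°  ·
  (0,2): δ = 67.63°  ·
  (0,3): δ = 32.04°  ✓
  (0,4): δ = 2.02°  ✓
  (0,5): δ = 97.22°  ·
  (1,2): δ = 114.56°  ·
  (1,3): δ = 78.97°  ·
  (1,4): δ = 48.95°  ·
  (1,5): δ = 50.28°  ·
  (2,3): δ = 144.41°  ·
  (2,4): δ = 114.39°  ·
  (2,5): δ = 15.15°  ✓
  (3,4): δ = 149.98°  ·
  (3,5): δ = 50.74°  ·
  (4,5): δ = 80.76°  ·
antipodal pairs: 3

count = 3; pairs: (0,3), (0,4), (2,5)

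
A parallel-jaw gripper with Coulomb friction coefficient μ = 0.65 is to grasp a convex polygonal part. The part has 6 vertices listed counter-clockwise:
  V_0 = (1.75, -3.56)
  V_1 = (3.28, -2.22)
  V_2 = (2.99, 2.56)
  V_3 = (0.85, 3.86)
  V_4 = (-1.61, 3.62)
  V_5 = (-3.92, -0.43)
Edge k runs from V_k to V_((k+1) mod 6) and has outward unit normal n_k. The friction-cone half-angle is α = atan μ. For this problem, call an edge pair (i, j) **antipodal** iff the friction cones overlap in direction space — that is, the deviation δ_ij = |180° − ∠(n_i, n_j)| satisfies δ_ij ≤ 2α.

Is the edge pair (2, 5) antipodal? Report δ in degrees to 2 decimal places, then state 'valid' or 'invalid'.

δ = 2.38°, valid

α = atan 0.65 = 33.02°;  2α = 66.05°
edge 2: e_2 = (-2.14, +1.30);  n_2 = (+0.5192, +0.8547)
edge 5: e_5 = (+5.67, -3.13);  n_5 = (-0.4833, -0.8755)
∠(n_2, n_5) = 177.62°
δ = |180° − 177.62°| = 2.38°
2.38° ≤ 2α = 66.05°  →  valid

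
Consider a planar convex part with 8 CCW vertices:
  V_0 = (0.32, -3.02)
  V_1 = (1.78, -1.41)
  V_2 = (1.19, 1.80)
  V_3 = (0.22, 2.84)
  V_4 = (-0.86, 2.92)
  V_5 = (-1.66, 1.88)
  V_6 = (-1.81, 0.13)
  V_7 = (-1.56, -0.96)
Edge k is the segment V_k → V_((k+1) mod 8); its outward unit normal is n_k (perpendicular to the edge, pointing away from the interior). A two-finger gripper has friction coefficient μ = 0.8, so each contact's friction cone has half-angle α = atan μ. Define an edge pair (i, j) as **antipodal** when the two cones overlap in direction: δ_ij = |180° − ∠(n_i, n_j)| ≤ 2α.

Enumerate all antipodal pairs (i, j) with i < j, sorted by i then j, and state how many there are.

α = atan 0.8 = 38.66°;  2α = 77.32°
n_0 = (+0.7408, -0.6718)
n_1 = (+0.9835, +0.1808)
n_2 = (+0.7313, +0.6821)
n_3 = (+0.0739, +0.9973)
n_4 = (-0.7926, +0.6097)
n_5 = (-0.9963, +0.0854)
n_6 = (-0.9747, -0.2236)
n_7 = (-0.7386, -0.6741)
  (0,1): δ = 127.38°  ·
  (0,2): δ = 94.79°  ·
  (0,3): δ = 52.03°  ✓
  (0,4): δ = 4.63°  ✓
  (0,5): δ = 37.30°  ✓
  (0,6): δ = 55.12°  ✓
  (0,7): δ = 84.59°  ·
  (1,2): δ = 147.41°  ·
  (1,3): δ = 104.65°  ·
  (1,4): δ = 47.98°  ✓
  (1,5): δ = 15.31°  ✓
  (1,6): δ = 2.50°  ✓
  (1,7): δ = 31.97°  ✓
  (2,3): δ = 137.24°  ·
  (2,4): δ = 80.57°  ·
  (2,5): δ = 47.90°  ✓
  (2,6): δ = 30.09°  ✓
  (2,7): δ = 0.62°  ✓
  (3,4): δ = 123.33°  ·
  (3,5): δ = 90.66°  ·
  (3,6): δ = 72.85°  ✓
  (3,7): δ = 43.38°  ✓
  (4,5): δ = 147.33°  ·
  (4,6): δ = 129.51°  ·
  (4,7): δ = 100.05°  ·
  (5,6): δ = 162.18°  ·
  (5,7): δ = 132.72°  ·
  (6,7): δ = 150.53°  ·
antipodal pairs: 13

count = 13; pairs: (0,3), (0,4), (0,5), (0,6), (1,4), (1,5), (1,6), (1,7), (2,5), (2,6), (2,7), (3,6), (3,7)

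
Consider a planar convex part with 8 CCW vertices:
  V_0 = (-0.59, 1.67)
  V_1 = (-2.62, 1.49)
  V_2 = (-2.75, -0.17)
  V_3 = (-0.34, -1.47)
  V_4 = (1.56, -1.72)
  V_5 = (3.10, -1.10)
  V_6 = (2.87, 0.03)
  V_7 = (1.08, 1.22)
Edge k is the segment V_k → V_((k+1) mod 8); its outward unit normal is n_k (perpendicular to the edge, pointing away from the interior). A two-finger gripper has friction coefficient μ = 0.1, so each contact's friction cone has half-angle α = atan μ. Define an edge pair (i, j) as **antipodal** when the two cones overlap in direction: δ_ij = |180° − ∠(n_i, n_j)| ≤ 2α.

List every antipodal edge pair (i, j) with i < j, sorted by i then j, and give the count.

count = 2; pairs: (2,6), (3,7)

α = atan 0.1 = 5.71°;  2α = 11.42°
n_0 = (-0.0883, +0.9961)
n_1 = (-0.9969, +0.0781)
n_2 = (-0.4748, -0.8801)
n_3 = (-0.1305, -0.9915)
n_4 = (+0.3735, -0.9276)
n_5 = (+0.9799, +0.1995)
n_6 = (+0.5536, +0.8328)
n_7 = (+0.2602, +0.9656)
  (0,1): δ = 99.55°  ·
  (0,2): δ = 33.41°  ·
  (0,3): δ = 12.56°  ·
  (0,4): δ = 16.86°  ·
  (0,5): δ = 96.44°  ·
  (0,6): δ = 141.32°  ·
  (0,7): δ = 159.85°  ·
  (1,2): δ = 113.87°  ·
  (1,3): δ = 93.02°  ·
  (1,4): δ = 63.59°  ·
  (1,5): δ = 15.98°  ·
  (1,6): δ = 60.86°  ·
  (1,7): δ = 79.40°  ·
  (2,3): δ = 159.15°  ·
  (2,4): δ = 129.73°  ·
  (2,5): δ = 50.15°  ·
  (2,6): δ = 5.27°  ✓
  (2,7): δ = 13.26°  ·
  (3,4): δ = 150.57°  ·
  (3,5): δ = 71.00°  ·
  (3,6): δ = 26.12°  ·
  (3,7): δ = 7.58°  ✓
  (4,5): δ = 100.42°  ·
  (4,6): δ = 55.55°  ·
  (4,7): δ = 37.01°  ·
  (5,6): δ = 135.12°  ·
  (5,7): δ = 116.59°  ·
  (6,7): δ = 161.46°  ·
antipodal pairs: 2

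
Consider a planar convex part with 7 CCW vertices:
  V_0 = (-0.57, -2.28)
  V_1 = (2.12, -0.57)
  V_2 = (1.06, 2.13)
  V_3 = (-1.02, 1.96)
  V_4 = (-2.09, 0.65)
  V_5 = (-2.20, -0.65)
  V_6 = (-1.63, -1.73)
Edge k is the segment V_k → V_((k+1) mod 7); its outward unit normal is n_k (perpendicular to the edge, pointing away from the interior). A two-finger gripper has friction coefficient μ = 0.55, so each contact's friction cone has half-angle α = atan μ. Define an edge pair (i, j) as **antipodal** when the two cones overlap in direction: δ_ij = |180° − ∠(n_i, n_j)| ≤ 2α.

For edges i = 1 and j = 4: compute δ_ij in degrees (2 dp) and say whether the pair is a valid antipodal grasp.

δ = 26.27°, valid

α = atan 0.55 = 28.81°;  2α = 57.62°
edge 1: e_1 = (-1.06, +2.70);  n_1 = (+0.9308, +0.3654)
edge 4: e_4 = (-0.11, -1.30);  n_4 = (-0.9964, +0.0843)
∠(n_1, n_4) = 153.73°
δ = |180° − 153.73°| = 26.27°
26.27° ≤ 2α = 57.62°  →  valid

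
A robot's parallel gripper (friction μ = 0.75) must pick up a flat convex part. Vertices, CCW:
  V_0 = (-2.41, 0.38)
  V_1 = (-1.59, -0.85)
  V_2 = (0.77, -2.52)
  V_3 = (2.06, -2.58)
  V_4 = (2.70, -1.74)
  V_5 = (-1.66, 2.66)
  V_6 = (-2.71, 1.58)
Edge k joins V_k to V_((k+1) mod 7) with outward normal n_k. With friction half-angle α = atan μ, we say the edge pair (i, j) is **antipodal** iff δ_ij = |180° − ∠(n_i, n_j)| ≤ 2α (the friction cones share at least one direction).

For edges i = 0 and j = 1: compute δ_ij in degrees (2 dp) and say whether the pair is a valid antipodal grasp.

δ = 158.97°, invalid

α = atan 0.75 = 36.87°;  2α = 73.74°
edge 0: e_0 = (+0.82, -1.23);  n_0 = (-0.8321, -0.5547)
edge 1: e_1 = (+2.36, -1.67);  n_1 = (-0.5776, -0.8163)
∠(n_0, n_1) = 21.03°
δ = |180° − 21.03°| = 158.97°
158.97° > 2α = 73.74°  →  invalid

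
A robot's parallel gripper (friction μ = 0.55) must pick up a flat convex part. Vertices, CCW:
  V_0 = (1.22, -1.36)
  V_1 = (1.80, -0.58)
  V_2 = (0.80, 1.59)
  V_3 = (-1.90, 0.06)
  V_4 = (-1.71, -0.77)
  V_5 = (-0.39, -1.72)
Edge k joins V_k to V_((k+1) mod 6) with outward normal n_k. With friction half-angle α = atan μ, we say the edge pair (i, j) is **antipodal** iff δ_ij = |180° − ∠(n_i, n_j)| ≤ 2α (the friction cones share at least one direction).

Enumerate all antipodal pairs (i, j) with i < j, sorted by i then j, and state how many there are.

count = 5; pairs: (0,2), (0,3), (1,3), (1,4), (2,5)

α = atan 0.55 = 28.81°;  2α = 57.62°
n_0 = (+0.8025, -0.5967)
n_1 = (+0.9082, +0.4185)
n_2 = (-0.4930, +0.8700)
n_3 = (-0.9748, -0.2231)
n_4 = (-0.5841, -0.8117)
n_5 = (+0.2182, -0.9759)
  (0,1): δ = 118.62°  ·
  (0,2): δ = 23.83°  ✓
  (0,3): δ = 49.53°  ✓
  (0,4): δ = 90.89°  ·
  (0,5): δ = 139.24°  ·
  (1,2): δ = 85.20°  ·
  (1,3): δ = 11.85°  ✓
  (1,4): δ = 29.52°  ✓
  (1,5): δ = 77.86°  ·
  (2,3): δ = 106.65°  ·
  (2,4): δ = 65.28°  ·
  (2,5): δ = 16.93°  ✓
  (3,4): δ = 138.64°  ·
  (3,5): δ = 90.29°  ·
  (4,5): δ = 131.65°  ·
antipodal pairs: 5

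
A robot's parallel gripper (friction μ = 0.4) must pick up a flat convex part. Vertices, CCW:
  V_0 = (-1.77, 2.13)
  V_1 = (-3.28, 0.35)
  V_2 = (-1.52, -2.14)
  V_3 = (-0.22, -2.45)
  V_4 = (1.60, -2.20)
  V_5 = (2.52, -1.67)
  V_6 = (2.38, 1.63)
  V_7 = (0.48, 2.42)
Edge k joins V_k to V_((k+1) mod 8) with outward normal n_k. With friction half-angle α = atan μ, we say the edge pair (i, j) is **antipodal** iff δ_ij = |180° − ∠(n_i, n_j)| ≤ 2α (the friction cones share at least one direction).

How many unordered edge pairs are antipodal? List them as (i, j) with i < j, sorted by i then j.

count = 10; pairs: (0,3), (0,4), (0,5), (1,5), (1,6), (2,6), (2,7), (3,6), (3,7), (4,7)

α = atan 0.4 = 21.80°;  2α = 43.60°
n_0 = (-0.7626, +0.6469)
n_1 = (-0.8166, -0.5772)
n_2 = (-0.2320, -0.9727)
n_3 = (+0.1361, -0.9907)
n_4 = (+0.4992, -0.8665)
n_5 = (+0.9991, +0.0424)
n_6 = (+0.3839, +0.9234)
n_7 = (-0.1278, +0.9918)
  (0,1): δ = 104.44°  ·
  (0,2): δ = 63.10°  ·
  (0,3): δ = 41.87°  ✓
  (0,4): δ = 19.75°  ✓
  (0,5): δ = 42.74°  ✓
  (0,6): δ = 107.73°  ·
  (0,7): δ = 137.65°  ·
  (1,2): δ = 138.67°  ·
  (1,3): δ = 117.43°  ·
  (1,4): δ = 95.31°  ·
  (1,5): δ = 32.82°  ✓
  (1,6): δ = 32.17°  ✓
  (1,7): δ = 62.09°  ·
  (2,3): δ = 158.77°  ·
  (2,4): δ = 136.64°  ·
  (2,5): δ = 74.16°  ·
  (2,6): δ = 9.16°  ✓
  (2,7): δ = 20.76°  ✓
  (3,4): δ = 157.88°  ·
  (3,5): δ = 95.39°  ·
  (3,6): δ = 30.40°  ✓
  (3,7): δ = 0.48°  ✓
  (4,5): δ = 117.52°  ·
  (4,6): δ = 52.52°  ·
  (4,7): δ = 22.60°  ✓
  (5,6): δ = 115.01°  ·
  (5,7): δ = 85.08°  ·
  (6,7): δ = 150.08°  ·
antipodal pairs: 10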